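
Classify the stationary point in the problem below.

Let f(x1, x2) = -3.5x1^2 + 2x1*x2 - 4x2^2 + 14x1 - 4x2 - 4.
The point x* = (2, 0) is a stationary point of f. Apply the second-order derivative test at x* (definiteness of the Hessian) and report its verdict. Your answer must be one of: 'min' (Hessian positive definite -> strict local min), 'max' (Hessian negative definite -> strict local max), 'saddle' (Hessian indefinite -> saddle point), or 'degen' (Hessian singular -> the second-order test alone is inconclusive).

Compute the Hessian H = grad^2 f:
  H = [[-7, 2], [2, -8]]
Verify stationarity: grad f(x*) = H x* + g = (0, 0).
Eigenvalues of H: -9.5616, -5.4384.
Both eigenvalues < 0, so H is negative definite -> x* is a strict local max.

max


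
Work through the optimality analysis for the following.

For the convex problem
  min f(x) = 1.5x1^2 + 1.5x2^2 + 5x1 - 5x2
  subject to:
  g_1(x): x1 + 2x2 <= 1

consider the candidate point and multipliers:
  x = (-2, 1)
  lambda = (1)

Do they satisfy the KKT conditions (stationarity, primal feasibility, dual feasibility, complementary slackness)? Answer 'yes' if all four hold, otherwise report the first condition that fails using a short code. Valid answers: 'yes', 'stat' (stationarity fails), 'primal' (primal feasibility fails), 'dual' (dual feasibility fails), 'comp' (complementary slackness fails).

Gradient of f: grad f(x) = Q x + c = (-1, -2)
Constraint values g_i(x) = a_i^T x - b_i:
  g_1((-2, 1)) = -1
Stationarity residual: grad f(x) + sum_i lambda_i a_i = (0, 0)
  -> stationarity OK
Primal feasibility (all g_i <= 0): OK
Dual feasibility (all lambda_i >= 0): OK
Complementary slackness (lambda_i * g_i(x) = 0 for all i): FAILS

Verdict: the first failing condition is complementary_slackness -> comp.

comp


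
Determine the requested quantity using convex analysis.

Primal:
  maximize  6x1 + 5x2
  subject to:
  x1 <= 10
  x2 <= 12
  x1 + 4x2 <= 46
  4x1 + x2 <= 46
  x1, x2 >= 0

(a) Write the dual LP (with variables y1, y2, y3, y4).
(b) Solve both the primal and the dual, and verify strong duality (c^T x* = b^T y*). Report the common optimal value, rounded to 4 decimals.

The standard primal-dual pair for 'max c^T x s.t. A x <= b, x >= 0' is:
  Dual:  min b^T y  s.t.  A^T y >= c,  y >= 0.

So the dual LP is:
  minimize  10y1 + 12y2 + 46y3 + 46y4
  subject to:
    y1 + y3 + 4y4 >= 6
    y2 + 4y3 + y4 >= 5
    y1, y2, y3, y4 >= 0

Solving the primal: x* = (9.2, 9.2).
  primal value c^T x* = 101.2.
Solving the dual: y* = (0, 0, 0.9333, 1.2667).
  dual value b^T y* = 101.2.
Strong duality: c^T x* = b^T y*. Confirmed.

101.2


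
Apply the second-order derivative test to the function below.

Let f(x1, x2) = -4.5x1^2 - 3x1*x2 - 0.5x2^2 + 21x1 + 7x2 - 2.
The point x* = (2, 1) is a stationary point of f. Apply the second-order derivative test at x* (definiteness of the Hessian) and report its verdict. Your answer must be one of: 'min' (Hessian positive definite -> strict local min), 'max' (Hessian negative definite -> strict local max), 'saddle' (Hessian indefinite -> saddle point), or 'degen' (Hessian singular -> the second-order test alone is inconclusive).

Compute the Hessian H = grad^2 f:
  H = [[-9, -3], [-3, -1]]
Verify stationarity: grad f(x*) = H x* + g = (0, 0).
Eigenvalues of H: -10, 0.
H has a zero eigenvalue (singular; negative semidefinite but not definite), so H is neither positive definite, negative definite, nor indefinite. The second-order test alone is inconclusive -> degen.
(Indeed, f is constant along the null direction of H through x*, so x* is not a strict local extremum.)

degen


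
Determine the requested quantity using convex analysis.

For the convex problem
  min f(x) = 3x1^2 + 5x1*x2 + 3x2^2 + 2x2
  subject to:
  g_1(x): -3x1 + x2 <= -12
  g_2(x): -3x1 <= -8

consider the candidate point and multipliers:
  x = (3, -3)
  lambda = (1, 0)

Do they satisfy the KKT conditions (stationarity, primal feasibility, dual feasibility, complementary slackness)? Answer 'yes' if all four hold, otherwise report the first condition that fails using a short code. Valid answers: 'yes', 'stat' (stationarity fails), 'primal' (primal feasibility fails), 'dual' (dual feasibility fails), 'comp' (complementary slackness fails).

Gradient of f: grad f(x) = Q x + c = (3, -1)
Constraint values g_i(x) = a_i^T x - b_i:
  g_1((3, -3)) = 0
  g_2((3, -3)) = -1
Stationarity residual: grad f(x) + sum_i lambda_i a_i = (0, 0)
  -> stationarity OK
Primal feasibility (all g_i <= 0): OK
Dual feasibility (all lambda_i >= 0): OK
Complementary slackness (lambda_i * g_i(x) = 0 for all i): OK

Verdict: yes, KKT holds.

yes


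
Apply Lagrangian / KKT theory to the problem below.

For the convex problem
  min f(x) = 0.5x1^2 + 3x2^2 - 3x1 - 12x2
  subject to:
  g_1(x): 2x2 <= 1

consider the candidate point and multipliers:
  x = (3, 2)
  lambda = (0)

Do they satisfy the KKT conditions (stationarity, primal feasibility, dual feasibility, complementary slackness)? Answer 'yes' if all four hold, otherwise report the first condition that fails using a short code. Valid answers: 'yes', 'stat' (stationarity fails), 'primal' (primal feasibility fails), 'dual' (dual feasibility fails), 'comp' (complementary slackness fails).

Gradient of f: grad f(x) = Q x + c = (0, 0)
Constraint values g_i(x) = a_i^T x - b_i:
  g_1((3, 2)) = 3
Stationarity residual: grad f(x) + sum_i lambda_i a_i = (0, 0)
  -> stationarity OK
Primal feasibility (all g_i <= 0): FAILS
Dual feasibility (all lambda_i >= 0): OK
Complementary slackness (lambda_i * g_i(x) = 0 for all i): OK

Verdict: the first failing condition is primal_feasibility -> primal.

primal


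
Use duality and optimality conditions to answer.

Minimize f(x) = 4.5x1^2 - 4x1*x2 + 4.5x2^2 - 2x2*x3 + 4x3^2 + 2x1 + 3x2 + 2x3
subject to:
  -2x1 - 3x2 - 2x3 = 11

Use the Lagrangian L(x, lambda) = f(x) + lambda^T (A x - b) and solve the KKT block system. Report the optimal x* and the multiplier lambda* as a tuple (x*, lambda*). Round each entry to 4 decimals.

Form the Lagrangian:
  L(x, lambda) = (1/2) x^T Q x + c^T x + lambda^T (A x - b)
Stationarity (grad_x L = 0): Q x + c + A^T lambda = 0.
Primal feasibility: A x = b.

This gives the KKT block system:
  [ Q   A^T ] [ x     ]   [-c ]
  [ A    0  ] [ lambda ] = [ b ]

Solving the linear system:
  x*      = (-1.4794, -1.885, -1.1931)
  lambda* = (-1.8872)
  f(x*)   = 4.8796

x* = (-1.4794, -1.885, -1.1931), lambda* = (-1.8872)


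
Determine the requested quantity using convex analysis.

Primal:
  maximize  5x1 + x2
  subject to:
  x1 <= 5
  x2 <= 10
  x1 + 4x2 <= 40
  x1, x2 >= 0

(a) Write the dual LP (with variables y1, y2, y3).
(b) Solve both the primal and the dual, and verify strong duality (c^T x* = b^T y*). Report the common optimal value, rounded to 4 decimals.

The standard primal-dual pair for 'max c^T x s.t. A x <= b, x >= 0' is:
  Dual:  min b^T y  s.t.  A^T y >= c,  y >= 0.

So the dual LP is:
  minimize  5y1 + 10y2 + 40y3
  subject to:
    y1 + y3 >= 5
    y2 + 4y3 >= 1
    y1, y2, y3 >= 0

Solving the primal: x* = (5, 8.75).
  primal value c^T x* = 33.75.
Solving the dual: y* = (4.75, 0, 0.25).
  dual value b^T y* = 33.75.
Strong duality: c^T x* = b^T y*. Confirmed.

33.75


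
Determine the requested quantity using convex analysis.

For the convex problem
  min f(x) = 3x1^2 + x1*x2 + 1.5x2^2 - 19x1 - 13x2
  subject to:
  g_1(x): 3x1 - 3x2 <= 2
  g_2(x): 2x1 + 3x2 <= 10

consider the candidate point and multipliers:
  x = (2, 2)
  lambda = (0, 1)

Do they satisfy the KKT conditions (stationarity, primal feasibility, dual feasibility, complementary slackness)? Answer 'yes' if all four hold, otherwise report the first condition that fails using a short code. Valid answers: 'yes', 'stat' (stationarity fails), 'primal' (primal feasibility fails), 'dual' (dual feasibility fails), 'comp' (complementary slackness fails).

Gradient of f: grad f(x) = Q x + c = (-5, -5)
Constraint values g_i(x) = a_i^T x - b_i:
  g_1((2, 2)) = -2
  g_2((2, 2)) = 0
Stationarity residual: grad f(x) + sum_i lambda_i a_i = (-3, -2)
  -> stationarity FAILS
Primal feasibility (all g_i <= 0): OK
Dual feasibility (all lambda_i >= 0): OK
Complementary slackness (lambda_i * g_i(x) = 0 for all i): OK

Verdict: the first failing condition is stationarity -> stat.

stat


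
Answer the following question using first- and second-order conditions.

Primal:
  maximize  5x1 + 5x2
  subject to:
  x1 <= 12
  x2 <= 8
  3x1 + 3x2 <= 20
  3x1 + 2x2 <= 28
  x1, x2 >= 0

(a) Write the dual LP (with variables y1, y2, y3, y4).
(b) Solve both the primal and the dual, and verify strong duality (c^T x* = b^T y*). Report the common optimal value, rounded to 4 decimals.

The standard primal-dual pair for 'max c^T x s.t. A x <= b, x >= 0' is:
  Dual:  min b^T y  s.t.  A^T y >= c,  y >= 0.

So the dual LP is:
  minimize  12y1 + 8y2 + 20y3 + 28y4
  subject to:
    y1 + 3y3 + 3y4 >= 5
    y2 + 3y3 + 2y4 >= 5
    y1, y2, y3, y4 >= 0

Solving the primal: x* = (6.6667, 0).
  primal value c^T x* = 33.3333.
Solving the dual: y* = (0, 0, 1.6667, 0).
  dual value b^T y* = 33.3333.
Strong duality: c^T x* = b^T y*. Confirmed.

33.3333


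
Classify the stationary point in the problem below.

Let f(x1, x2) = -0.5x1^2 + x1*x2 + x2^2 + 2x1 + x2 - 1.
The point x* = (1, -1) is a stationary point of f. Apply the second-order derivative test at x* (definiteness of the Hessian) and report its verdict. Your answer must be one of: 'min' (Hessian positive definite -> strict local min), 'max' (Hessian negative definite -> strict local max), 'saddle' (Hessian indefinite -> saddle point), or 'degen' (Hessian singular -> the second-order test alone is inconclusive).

Compute the Hessian H = grad^2 f:
  H = [[-1, 1], [1, 2]]
Verify stationarity: grad f(x*) = H x* + g = (0, 0).
Eigenvalues of H: -1.3028, 2.3028.
Eigenvalues have mixed signs, so H is indefinite -> x* is a saddle point.

saddle


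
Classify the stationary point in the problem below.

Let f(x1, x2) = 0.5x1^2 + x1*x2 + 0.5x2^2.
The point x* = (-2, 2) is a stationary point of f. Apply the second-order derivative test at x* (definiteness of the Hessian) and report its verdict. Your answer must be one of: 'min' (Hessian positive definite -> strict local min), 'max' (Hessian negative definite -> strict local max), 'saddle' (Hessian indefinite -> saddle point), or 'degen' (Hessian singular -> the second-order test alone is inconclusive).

Compute the Hessian H = grad^2 f:
  H = [[1, 1], [1, 1]]
Verify stationarity: grad f(x*) = H x* + g = (0, 0).
Eigenvalues of H: 0, 2.
H has a zero eigenvalue (singular; positive semidefinite but not definite), so H is neither positive definite, negative definite, nor indefinite. The second-order test alone is inconclusive -> degen.
(Indeed, f is constant along the null direction of H through x*, so x* is not a strict local extremum.)

degen


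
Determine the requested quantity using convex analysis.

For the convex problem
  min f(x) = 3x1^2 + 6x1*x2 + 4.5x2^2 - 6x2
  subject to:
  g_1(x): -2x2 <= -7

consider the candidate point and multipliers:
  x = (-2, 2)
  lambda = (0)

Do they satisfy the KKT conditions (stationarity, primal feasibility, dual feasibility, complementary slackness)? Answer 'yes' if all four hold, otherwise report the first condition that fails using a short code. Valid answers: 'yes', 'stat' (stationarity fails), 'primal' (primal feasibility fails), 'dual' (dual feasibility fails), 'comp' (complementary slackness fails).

Gradient of f: grad f(x) = Q x + c = (0, 0)
Constraint values g_i(x) = a_i^T x - b_i:
  g_1((-2, 2)) = 3
Stationarity residual: grad f(x) + sum_i lambda_i a_i = (0, 0)
  -> stationarity OK
Primal feasibility (all g_i <= 0): FAILS
Dual feasibility (all lambda_i >= 0): OK
Complementary slackness (lambda_i * g_i(x) = 0 for all i): OK

Verdict: the first failing condition is primal_feasibility -> primal.

primal


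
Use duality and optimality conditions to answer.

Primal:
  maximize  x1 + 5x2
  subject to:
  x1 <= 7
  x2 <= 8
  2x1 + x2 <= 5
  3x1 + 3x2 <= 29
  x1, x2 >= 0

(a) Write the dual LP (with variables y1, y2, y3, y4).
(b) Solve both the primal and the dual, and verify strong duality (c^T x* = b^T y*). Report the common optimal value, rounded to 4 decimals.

The standard primal-dual pair for 'max c^T x s.t. A x <= b, x >= 0' is:
  Dual:  min b^T y  s.t.  A^T y >= c,  y >= 0.

So the dual LP is:
  minimize  7y1 + 8y2 + 5y3 + 29y4
  subject to:
    y1 + 2y3 + 3y4 >= 1
    y2 + y3 + 3y4 >= 5
    y1, y2, y3, y4 >= 0

Solving the primal: x* = (0, 5).
  primal value c^T x* = 25.
Solving the dual: y* = (0, 0, 5, 0).
  dual value b^T y* = 25.
Strong duality: c^T x* = b^T y*. Confirmed.

25


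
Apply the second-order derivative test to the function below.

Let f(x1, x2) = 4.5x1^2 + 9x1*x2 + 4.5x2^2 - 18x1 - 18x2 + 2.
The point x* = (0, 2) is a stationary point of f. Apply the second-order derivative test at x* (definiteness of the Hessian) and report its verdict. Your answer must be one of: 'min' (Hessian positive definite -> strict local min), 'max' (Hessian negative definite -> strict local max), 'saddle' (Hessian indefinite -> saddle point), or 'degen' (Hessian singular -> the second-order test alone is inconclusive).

Compute the Hessian H = grad^2 f:
  H = [[9, 9], [9, 9]]
Verify stationarity: grad f(x*) = H x* + g = (0, 0).
Eigenvalues of H: 0, 18.
H has a zero eigenvalue (singular; positive semidefinite but not definite), so H is neither positive definite, negative definite, nor indefinite. The second-order test alone is inconclusive -> degen.
(Indeed, f is constant along the null direction of H through x*, so x* is not a strict local extremum.)

degen


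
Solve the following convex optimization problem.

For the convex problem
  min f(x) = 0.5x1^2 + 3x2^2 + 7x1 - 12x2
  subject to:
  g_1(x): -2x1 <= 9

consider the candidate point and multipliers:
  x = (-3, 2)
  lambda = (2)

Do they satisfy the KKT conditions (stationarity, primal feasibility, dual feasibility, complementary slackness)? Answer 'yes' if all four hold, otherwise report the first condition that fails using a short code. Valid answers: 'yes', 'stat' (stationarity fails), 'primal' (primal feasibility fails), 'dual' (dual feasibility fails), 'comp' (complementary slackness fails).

Gradient of f: grad f(x) = Q x + c = (4, 0)
Constraint values g_i(x) = a_i^T x - b_i:
  g_1((-3, 2)) = -3
Stationarity residual: grad f(x) + sum_i lambda_i a_i = (0, 0)
  -> stationarity OK
Primal feasibility (all g_i <= 0): OK
Dual feasibility (all lambda_i >= 0): OK
Complementary slackness (lambda_i * g_i(x) = 0 for all i): FAILS

Verdict: the first failing condition is complementary_slackness -> comp.

comp


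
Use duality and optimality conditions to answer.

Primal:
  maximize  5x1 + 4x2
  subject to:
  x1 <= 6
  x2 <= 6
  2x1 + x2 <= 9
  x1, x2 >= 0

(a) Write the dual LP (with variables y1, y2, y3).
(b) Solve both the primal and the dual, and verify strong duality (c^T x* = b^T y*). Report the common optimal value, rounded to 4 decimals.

The standard primal-dual pair for 'max c^T x s.t. A x <= b, x >= 0' is:
  Dual:  min b^T y  s.t.  A^T y >= c,  y >= 0.

So the dual LP is:
  minimize  6y1 + 6y2 + 9y3
  subject to:
    y1 + 2y3 >= 5
    y2 + y3 >= 4
    y1, y2, y3 >= 0

Solving the primal: x* = (1.5, 6).
  primal value c^T x* = 31.5.
Solving the dual: y* = (0, 1.5, 2.5).
  dual value b^T y* = 31.5.
Strong duality: c^T x* = b^T y*. Confirmed.

31.5


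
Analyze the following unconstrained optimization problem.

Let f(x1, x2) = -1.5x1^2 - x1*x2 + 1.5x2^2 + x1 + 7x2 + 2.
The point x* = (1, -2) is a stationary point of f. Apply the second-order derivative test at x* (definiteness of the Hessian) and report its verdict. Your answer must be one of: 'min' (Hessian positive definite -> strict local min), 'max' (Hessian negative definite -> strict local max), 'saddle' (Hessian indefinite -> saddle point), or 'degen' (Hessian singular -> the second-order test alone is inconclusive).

Compute the Hessian H = grad^2 f:
  H = [[-3, -1], [-1, 3]]
Verify stationarity: grad f(x*) = H x* + g = (0, 0).
Eigenvalues of H: -3.1623, 3.1623.
Eigenvalues have mixed signs, so H is indefinite -> x* is a saddle point.

saddle


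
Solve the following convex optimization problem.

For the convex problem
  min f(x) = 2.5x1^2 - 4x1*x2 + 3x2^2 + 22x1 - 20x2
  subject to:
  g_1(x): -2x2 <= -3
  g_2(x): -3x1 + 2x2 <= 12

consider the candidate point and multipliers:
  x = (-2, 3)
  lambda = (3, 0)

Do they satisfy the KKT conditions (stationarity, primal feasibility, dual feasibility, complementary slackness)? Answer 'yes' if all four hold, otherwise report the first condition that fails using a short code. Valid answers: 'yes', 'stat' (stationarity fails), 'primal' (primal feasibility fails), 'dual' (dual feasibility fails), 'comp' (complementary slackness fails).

Gradient of f: grad f(x) = Q x + c = (0, 6)
Constraint values g_i(x) = a_i^T x - b_i:
  g_1((-2, 3)) = -3
  g_2((-2, 3)) = 0
Stationarity residual: grad f(x) + sum_i lambda_i a_i = (0, 0)
  -> stationarity OK
Primal feasibility (all g_i <= 0): OK
Dual feasibility (all lambda_i >= 0): OK
Complementary slackness (lambda_i * g_i(x) = 0 for all i): FAILS

Verdict: the first failing condition is complementary_slackness -> comp.

comp


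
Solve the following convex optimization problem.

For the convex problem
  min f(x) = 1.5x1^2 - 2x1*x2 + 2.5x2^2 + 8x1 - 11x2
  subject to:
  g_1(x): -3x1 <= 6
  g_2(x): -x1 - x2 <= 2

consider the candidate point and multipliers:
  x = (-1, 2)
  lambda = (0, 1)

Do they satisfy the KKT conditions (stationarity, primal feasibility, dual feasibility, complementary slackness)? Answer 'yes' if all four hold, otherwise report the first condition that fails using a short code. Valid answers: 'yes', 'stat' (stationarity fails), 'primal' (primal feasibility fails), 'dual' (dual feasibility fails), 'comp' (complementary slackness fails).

Gradient of f: grad f(x) = Q x + c = (1, 1)
Constraint values g_i(x) = a_i^T x - b_i:
  g_1((-1, 2)) = -3
  g_2((-1, 2)) = -3
Stationarity residual: grad f(x) + sum_i lambda_i a_i = (0, 0)
  -> stationarity OK
Primal feasibility (all g_i <= 0): OK
Dual feasibility (all lambda_i >= 0): OK
Complementary slackness (lambda_i * g_i(x) = 0 for all i): FAILS

Verdict: the first failing condition is complementary_slackness -> comp.

comp


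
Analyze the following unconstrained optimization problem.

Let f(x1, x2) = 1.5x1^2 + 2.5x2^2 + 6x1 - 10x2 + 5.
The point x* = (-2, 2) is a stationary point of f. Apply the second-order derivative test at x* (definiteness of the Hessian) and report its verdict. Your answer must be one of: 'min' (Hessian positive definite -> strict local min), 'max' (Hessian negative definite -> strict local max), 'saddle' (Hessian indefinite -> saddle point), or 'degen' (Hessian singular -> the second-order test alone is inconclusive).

Compute the Hessian H = grad^2 f:
  H = [[3, 0], [0, 5]]
Verify stationarity: grad f(x*) = H x* + g = (0, 0).
Eigenvalues of H: 3, 5.
Both eigenvalues > 0, so H is positive definite -> x* is a strict local min.

min


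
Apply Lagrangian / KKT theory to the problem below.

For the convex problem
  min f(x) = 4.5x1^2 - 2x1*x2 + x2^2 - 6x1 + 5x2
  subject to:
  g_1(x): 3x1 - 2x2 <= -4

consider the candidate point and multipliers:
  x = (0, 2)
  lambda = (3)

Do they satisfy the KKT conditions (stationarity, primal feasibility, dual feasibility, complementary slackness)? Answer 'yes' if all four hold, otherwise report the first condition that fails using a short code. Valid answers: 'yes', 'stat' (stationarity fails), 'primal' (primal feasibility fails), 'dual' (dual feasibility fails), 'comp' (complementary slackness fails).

Gradient of f: grad f(x) = Q x + c = (-10, 9)
Constraint values g_i(x) = a_i^T x - b_i:
  g_1((0, 2)) = 0
Stationarity residual: grad f(x) + sum_i lambda_i a_i = (-1, 3)
  -> stationarity FAILS
Primal feasibility (all g_i <= 0): OK
Dual feasibility (all lambda_i >= 0): OK
Complementary slackness (lambda_i * g_i(x) = 0 for all i): OK

Verdict: the first failing condition is stationarity -> stat.

stat


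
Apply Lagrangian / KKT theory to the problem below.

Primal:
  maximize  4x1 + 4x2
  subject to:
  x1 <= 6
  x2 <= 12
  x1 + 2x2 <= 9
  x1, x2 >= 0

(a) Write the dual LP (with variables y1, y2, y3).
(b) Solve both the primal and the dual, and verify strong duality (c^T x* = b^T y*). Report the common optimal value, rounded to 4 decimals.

The standard primal-dual pair for 'max c^T x s.t. A x <= b, x >= 0' is:
  Dual:  min b^T y  s.t.  A^T y >= c,  y >= 0.

So the dual LP is:
  minimize  6y1 + 12y2 + 9y3
  subject to:
    y1 + y3 >= 4
    y2 + 2y3 >= 4
    y1, y2, y3 >= 0

Solving the primal: x* = (6, 1.5).
  primal value c^T x* = 30.
Solving the dual: y* = (2, 0, 2).
  dual value b^T y* = 30.
Strong duality: c^T x* = b^T y*. Confirmed.

30


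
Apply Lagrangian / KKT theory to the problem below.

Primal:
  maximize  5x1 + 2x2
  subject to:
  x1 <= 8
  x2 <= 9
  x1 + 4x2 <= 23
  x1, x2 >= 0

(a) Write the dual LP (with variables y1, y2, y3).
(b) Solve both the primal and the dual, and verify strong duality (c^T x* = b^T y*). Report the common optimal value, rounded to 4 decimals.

The standard primal-dual pair for 'max c^T x s.t. A x <= b, x >= 0' is:
  Dual:  min b^T y  s.t.  A^T y >= c,  y >= 0.

So the dual LP is:
  minimize  8y1 + 9y2 + 23y3
  subject to:
    y1 + y3 >= 5
    y2 + 4y3 >= 2
    y1, y2, y3 >= 0

Solving the primal: x* = (8, 3.75).
  primal value c^T x* = 47.5.
Solving the dual: y* = (4.5, 0, 0.5).
  dual value b^T y* = 47.5.
Strong duality: c^T x* = b^T y*. Confirmed.

47.5


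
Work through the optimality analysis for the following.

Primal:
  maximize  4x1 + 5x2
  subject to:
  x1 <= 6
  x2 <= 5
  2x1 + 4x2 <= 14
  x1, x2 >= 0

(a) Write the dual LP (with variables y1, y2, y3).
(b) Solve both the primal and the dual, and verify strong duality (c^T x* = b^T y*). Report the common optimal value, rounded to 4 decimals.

The standard primal-dual pair for 'max c^T x s.t. A x <= b, x >= 0' is:
  Dual:  min b^T y  s.t.  A^T y >= c,  y >= 0.

So the dual LP is:
  minimize  6y1 + 5y2 + 14y3
  subject to:
    y1 + 2y3 >= 4
    y2 + 4y3 >= 5
    y1, y2, y3 >= 0

Solving the primal: x* = (6, 0.5).
  primal value c^T x* = 26.5.
Solving the dual: y* = (1.5, 0, 1.25).
  dual value b^T y* = 26.5.
Strong duality: c^T x* = b^T y*. Confirmed.

26.5


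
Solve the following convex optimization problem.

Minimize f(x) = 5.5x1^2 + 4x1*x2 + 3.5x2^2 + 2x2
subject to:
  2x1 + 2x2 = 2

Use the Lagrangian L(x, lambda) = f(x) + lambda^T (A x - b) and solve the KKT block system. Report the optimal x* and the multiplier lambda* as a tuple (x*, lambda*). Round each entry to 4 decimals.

Form the Lagrangian:
  L(x, lambda) = (1/2) x^T Q x + c^T x + lambda^T (A x - b)
Stationarity (grad_x L = 0): Q x + c + A^T lambda = 0.
Primal feasibility: A x = b.

This gives the KKT block system:
  [ Q   A^T ] [ x     ]   [-c ]
  [ A    0  ] [ lambda ] = [ b ]

Solving the linear system:
  x*      = (0.5, 0.5)
  lambda* = (-3.75)
  f(x*)   = 4.25

x* = (0.5, 0.5), lambda* = (-3.75)


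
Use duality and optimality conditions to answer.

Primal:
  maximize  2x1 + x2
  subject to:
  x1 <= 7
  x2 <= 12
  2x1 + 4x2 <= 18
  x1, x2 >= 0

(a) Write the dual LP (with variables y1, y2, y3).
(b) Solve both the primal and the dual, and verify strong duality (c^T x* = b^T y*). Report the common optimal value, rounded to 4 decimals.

The standard primal-dual pair for 'max c^T x s.t. A x <= b, x >= 0' is:
  Dual:  min b^T y  s.t.  A^T y >= c,  y >= 0.

So the dual LP is:
  minimize  7y1 + 12y2 + 18y3
  subject to:
    y1 + 2y3 >= 2
    y2 + 4y3 >= 1
    y1, y2, y3 >= 0

Solving the primal: x* = (7, 1).
  primal value c^T x* = 15.
Solving the dual: y* = (1.5, 0, 0.25).
  dual value b^T y* = 15.
Strong duality: c^T x* = b^T y*. Confirmed.

15


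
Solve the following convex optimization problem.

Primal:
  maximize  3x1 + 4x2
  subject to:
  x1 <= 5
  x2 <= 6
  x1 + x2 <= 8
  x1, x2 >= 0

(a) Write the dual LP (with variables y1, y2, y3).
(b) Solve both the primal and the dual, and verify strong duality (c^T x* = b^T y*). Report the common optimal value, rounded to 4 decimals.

The standard primal-dual pair for 'max c^T x s.t. A x <= b, x >= 0' is:
  Dual:  min b^T y  s.t.  A^T y >= c,  y >= 0.

So the dual LP is:
  minimize  5y1 + 6y2 + 8y3
  subject to:
    y1 + y3 >= 3
    y2 + y3 >= 4
    y1, y2, y3 >= 0

Solving the primal: x* = (2, 6).
  primal value c^T x* = 30.
Solving the dual: y* = (0, 1, 3).
  dual value b^T y* = 30.
Strong duality: c^T x* = b^T y*. Confirmed.

30


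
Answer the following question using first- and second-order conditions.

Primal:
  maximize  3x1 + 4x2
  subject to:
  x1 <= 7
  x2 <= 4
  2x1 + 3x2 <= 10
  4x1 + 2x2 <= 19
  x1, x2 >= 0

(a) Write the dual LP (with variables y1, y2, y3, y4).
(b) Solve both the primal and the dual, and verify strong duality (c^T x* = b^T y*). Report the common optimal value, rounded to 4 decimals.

The standard primal-dual pair for 'max c^T x s.t. A x <= b, x >= 0' is:
  Dual:  min b^T y  s.t.  A^T y >= c,  y >= 0.

So the dual LP is:
  minimize  7y1 + 4y2 + 10y3 + 19y4
  subject to:
    y1 + 2y3 + 4y4 >= 3
    y2 + 3y3 + 2y4 >= 4
    y1, y2, y3, y4 >= 0

Solving the primal: x* = (4.625, 0.25).
  primal value c^T x* = 14.875.
Solving the dual: y* = (0, 0, 1.25, 0.125).
  dual value b^T y* = 14.875.
Strong duality: c^T x* = b^T y*. Confirmed.

14.875


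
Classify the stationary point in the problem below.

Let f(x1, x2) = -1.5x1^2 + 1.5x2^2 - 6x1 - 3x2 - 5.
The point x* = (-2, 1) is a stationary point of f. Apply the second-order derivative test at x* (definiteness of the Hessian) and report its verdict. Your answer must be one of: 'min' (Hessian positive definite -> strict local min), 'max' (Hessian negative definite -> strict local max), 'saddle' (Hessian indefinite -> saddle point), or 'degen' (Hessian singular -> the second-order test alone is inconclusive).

Compute the Hessian H = grad^2 f:
  H = [[-3, 0], [0, 3]]
Verify stationarity: grad f(x*) = H x* + g = (0, 0).
Eigenvalues of H: -3, 3.
Eigenvalues have mixed signs, so H is indefinite -> x* is a saddle point.

saddle


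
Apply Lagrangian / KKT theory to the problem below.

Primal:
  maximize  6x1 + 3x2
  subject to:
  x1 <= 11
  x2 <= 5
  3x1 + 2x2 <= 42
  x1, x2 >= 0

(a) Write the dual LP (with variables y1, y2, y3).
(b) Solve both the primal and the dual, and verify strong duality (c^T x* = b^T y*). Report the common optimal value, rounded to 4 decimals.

The standard primal-dual pair for 'max c^T x s.t. A x <= b, x >= 0' is:
  Dual:  min b^T y  s.t.  A^T y >= c,  y >= 0.

So the dual LP is:
  minimize  11y1 + 5y2 + 42y3
  subject to:
    y1 + 3y3 >= 6
    y2 + 2y3 >= 3
    y1, y2, y3 >= 0

Solving the primal: x* = (11, 4.5).
  primal value c^T x* = 79.5.
Solving the dual: y* = (1.5, 0, 1.5).
  dual value b^T y* = 79.5.
Strong duality: c^T x* = b^T y*. Confirmed.

79.5


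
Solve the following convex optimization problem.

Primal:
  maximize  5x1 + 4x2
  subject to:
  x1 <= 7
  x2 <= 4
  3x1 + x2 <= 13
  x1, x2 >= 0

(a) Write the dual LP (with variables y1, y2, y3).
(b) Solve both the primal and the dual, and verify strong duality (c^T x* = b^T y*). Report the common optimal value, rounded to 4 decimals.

The standard primal-dual pair for 'max c^T x s.t. A x <= b, x >= 0' is:
  Dual:  min b^T y  s.t.  A^T y >= c,  y >= 0.

So the dual LP is:
  minimize  7y1 + 4y2 + 13y3
  subject to:
    y1 + 3y3 >= 5
    y2 + y3 >= 4
    y1, y2, y3 >= 0

Solving the primal: x* = (3, 4).
  primal value c^T x* = 31.
Solving the dual: y* = (0, 2.3333, 1.6667).
  dual value b^T y* = 31.
Strong duality: c^T x* = b^T y*. Confirmed.

31


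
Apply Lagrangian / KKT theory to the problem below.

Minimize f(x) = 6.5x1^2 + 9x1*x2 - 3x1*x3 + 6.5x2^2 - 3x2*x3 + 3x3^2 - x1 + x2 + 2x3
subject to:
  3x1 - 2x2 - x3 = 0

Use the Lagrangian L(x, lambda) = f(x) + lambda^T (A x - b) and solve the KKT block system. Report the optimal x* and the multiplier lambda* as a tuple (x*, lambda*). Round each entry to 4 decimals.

Form the Lagrangian:
  L(x, lambda) = (1/2) x^T Q x + c^T x + lambda^T (A x - b)
Stationarity (grad_x L = 0): Q x + c + A^T lambda = 0.
Primal feasibility: A x = b.

This gives the KKT block system:
  [ Q   A^T ] [ x     ]   [-c ]
  [ A    0  ] [ lambda ] = [ b ]

Solving the linear system:
  x*      = (-0.1033, -0.002, -0.3058)
  lambda* = (0.481)
  f(x*)   = -0.2552

x* = (-0.1033, -0.002, -0.3058), lambda* = (0.481)


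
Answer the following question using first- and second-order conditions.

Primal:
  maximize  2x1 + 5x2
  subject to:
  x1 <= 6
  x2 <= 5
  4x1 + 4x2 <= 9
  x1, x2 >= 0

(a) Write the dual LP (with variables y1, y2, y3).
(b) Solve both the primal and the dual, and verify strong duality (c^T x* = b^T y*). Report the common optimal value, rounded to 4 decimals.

The standard primal-dual pair for 'max c^T x s.t. A x <= b, x >= 0' is:
  Dual:  min b^T y  s.t.  A^T y >= c,  y >= 0.

So the dual LP is:
  minimize  6y1 + 5y2 + 9y3
  subject to:
    y1 + 4y3 >= 2
    y2 + 4y3 >= 5
    y1, y2, y3 >= 0

Solving the primal: x* = (0, 2.25).
  primal value c^T x* = 11.25.
Solving the dual: y* = (0, 0, 1.25).
  dual value b^T y* = 11.25.
Strong duality: c^T x* = b^T y*. Confirmed.

11.25


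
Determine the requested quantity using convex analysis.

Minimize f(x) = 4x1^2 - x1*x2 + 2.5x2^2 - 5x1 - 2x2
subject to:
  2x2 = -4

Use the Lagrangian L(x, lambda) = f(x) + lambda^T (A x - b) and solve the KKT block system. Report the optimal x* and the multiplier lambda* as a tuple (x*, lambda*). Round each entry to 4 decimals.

Form the Lagrangian:
  L(x, lambda) = (1/2) x^T Q x + c^T x + lambda^T (A x - b)
Stationarity (grad_x L = 0): Q x + c + A^T lambda = 0.
Primal feasibility: A x = b.

This gives the KKT block system:
  [ Q   A^T ] [ x     ]   [-c ]
  [ A    0  ] [ lambda ] = [ b ]

Solving the linear system:
  x*      = (0.375, -2)
  lambda* = (6.1875)
  f(x*)   = 13.4375

x* = (0.375, -2), lambda* = (6.1875)


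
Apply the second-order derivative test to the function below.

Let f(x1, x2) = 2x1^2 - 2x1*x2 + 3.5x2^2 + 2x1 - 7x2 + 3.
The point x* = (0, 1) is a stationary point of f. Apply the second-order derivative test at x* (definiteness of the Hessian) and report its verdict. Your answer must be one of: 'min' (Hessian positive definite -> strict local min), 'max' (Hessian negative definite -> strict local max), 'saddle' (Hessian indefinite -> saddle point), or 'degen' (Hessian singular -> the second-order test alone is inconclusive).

Compute the Hessian H = grad^2 f:
  H = [[4, -2], [-2, 7]]
Verify stationarity: grad f(x*) = H x* + g = (0, 0).
Eigenvalues of H: 3, 8.
Both eigenvalues > 0, so H is positive definite -> x* is a strict local min.

min


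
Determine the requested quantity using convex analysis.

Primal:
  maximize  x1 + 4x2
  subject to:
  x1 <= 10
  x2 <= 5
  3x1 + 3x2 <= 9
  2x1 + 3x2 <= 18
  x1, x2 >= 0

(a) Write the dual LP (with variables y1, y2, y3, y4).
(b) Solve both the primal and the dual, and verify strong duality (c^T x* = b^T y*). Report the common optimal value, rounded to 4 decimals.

The standard primal-dual pair for 'max c^T x s.t. A x <= b, x >= 0' is:
  Dual:  min b^T y  s.t.  A^T y >= c,  y >= 0.

So the dual LP is:
  minimize  10y1 + 5y2 + 9y3 + 18y4
  subject to:
    y1 + 3y3 + 2y4 >= 1
    y2 + 3y3 + 3y4 >= 4
    y1, y2, y3, y4 >= 0

Solving the primal: x* = (0, 3).
  primal value c^T x* = 12.
Solving the dual: y* = (0, 0, 1.3333, 0).
  dual value b^T y* = 12.
Strong duality: c^T x* = b^T y*. Confirmed.

12


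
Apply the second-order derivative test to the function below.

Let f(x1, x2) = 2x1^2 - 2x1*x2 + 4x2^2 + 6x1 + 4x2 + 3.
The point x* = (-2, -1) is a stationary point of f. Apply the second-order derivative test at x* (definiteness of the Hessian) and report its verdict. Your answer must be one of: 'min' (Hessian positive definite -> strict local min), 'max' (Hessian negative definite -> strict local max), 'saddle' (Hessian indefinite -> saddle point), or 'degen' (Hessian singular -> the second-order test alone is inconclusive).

Compute the Hessian H = grad^2 f:
  H = [[4, -2], [-2, 8]]
Verify stationarity: grad f(x*) = H x* + g = (0, 0).
Eigenvalues of H: 3.1716, 8.8284.
Both eigenvalues > 0, so H is positive definite -> x* is a strict local min.

min


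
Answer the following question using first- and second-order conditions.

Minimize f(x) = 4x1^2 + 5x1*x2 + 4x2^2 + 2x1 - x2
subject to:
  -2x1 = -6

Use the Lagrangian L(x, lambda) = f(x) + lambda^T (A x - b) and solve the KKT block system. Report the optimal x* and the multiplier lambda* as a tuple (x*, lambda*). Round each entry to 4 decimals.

Form the Lagrangian:
  L(x, lambda) = (1/2) x^T Q x + c^T x + lambda^T (A x - b)
Stationarity (grad_x L = 0): Q x + c + A^T lambda = 0.
Primal feasibility: A x = b.

This gives the KKT block system:
  [ Q   A^T ] [ x     ]   [-c ]
  [ A    0  ] [ lambda ] = [ b ]

Solving the linear system:
  x*      = (3, -1.75)
  lambda* = (8.625)
  f(x*)   = 29.75

x* = (3, -1.75), lambda* = (8.625)


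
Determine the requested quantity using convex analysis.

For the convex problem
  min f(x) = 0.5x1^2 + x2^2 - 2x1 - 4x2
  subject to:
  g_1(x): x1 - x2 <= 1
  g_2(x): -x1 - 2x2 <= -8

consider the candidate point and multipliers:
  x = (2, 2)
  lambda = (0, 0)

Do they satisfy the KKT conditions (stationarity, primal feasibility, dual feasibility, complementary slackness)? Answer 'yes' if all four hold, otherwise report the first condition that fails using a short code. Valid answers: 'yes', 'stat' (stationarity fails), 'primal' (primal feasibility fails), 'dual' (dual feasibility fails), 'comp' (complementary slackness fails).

Gradient of f: grad f(x) = Q x + c = (0, 0)
Constraint values g_i(x) = a_i^T x - b_i:
  g_1((2, 2)) = -1
  g_2((2, 2)) = 2
Stationarity residual: grad f(x) + sum_i lambda_i a_i = (0, 0)
  -> stationarity OK
Primal feasibility (all g_i <= 0): FAILS
Dual feasibility (all lambda_i >= 0): OK
Complementary slackness (lambda_i * g_i(x) = 0 for all i): OK

Verdict: the first failing condition is primal_feasibility -> primal.

primal


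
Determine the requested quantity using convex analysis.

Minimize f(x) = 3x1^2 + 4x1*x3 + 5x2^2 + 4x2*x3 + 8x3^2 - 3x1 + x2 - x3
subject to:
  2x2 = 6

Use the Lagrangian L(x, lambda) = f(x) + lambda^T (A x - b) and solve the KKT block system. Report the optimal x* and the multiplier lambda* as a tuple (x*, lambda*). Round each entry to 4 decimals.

Form the Lagrangian:
  L(x, lambda) = (1/2) x^T Q x + c^T x + lambda^T (A x - b)
Stationarity (grad_x L = 0): Q x + c + A^T lambda = 0.
Primal feasibility: A x = b.

This gives the KKT block system:
  [ Q   A^T ] [ x     ]   [-c ]
  [ A    0  ] [ lambda ] = [ b ]

Solving the linear system:
  x*      = (1.15, 3, -0.975)
  lambda* = (-13.55)
  f(x*)   = 40.9125

x* = (1.15, 3, -0.975), lambda* = (-13.55)


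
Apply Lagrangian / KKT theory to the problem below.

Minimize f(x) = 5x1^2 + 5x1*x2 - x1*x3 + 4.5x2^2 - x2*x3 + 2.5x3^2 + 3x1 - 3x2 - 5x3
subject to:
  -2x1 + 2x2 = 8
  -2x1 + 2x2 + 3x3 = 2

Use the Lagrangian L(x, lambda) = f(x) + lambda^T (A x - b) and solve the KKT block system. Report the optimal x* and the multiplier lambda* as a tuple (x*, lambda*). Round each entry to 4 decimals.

Form the Lagrangian:
  L(x, lambda) = (1/2) x^T Q x + c^T x + lambda^T (A x - b)
Stationarity (grad_x L = 0): Q x + c + A^T lambda = 0.
Primal feasibility: A x = b.

This gives the KKT block system:
  [ Q   A^T ] [ x     ]   [-c ]
  [ A    0  ] [ lambda ] = [ b ]

Solving the linear system:
  x*      = (-2.069, 1.931, -2)
  lambda* = (-7.9713, 4.954)
  f(x*)   = 25.931

x* = (-2.069, 1.931, -2), lambda* = (-7.9713, 4.954)


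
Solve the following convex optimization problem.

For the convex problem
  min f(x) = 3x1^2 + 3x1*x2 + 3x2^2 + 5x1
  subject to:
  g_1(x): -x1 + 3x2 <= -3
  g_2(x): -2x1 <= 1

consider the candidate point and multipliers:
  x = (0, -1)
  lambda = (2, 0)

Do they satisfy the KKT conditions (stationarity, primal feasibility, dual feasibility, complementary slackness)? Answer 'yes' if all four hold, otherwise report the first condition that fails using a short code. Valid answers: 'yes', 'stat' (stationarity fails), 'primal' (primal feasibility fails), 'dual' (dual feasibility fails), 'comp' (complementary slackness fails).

Gradient of f: grad f(x) = Q x + c = (2, -6)
Constraint values g_i(x) = a_i^T x - b_i:
  g_1((0, -1)) = 0
  g_2((0, -1)) = -1
Stationarity residual: grad f(x) + sum_i lambda_i a_i = (0, 0)
  -> stationarity OK
Primal feasibility (all g_i <= 0): OK
Dual feasibility (all lambda_i >= 0): OK
Complementary slackness (lambda_i * g_i(x) = 0 for all i): OK

Verdict: yes, KKT holds.

yes


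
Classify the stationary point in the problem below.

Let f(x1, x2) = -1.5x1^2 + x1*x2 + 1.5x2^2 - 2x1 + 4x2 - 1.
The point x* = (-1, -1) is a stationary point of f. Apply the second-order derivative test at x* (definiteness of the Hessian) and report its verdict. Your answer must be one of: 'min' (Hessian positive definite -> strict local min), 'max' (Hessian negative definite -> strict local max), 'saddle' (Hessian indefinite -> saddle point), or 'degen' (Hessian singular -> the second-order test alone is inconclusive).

Compute the Hessian H = grad^2 f:
  H = [[-3, 1], [1, 3]]
Verify stationarity: grad f(x*) = H x* + g = (0, 0).
Eigenvalues of H: -3.1623, 3.1623.
Eigenvalues have mixed signs, so H is indefinite -> x* is a saddle point.

saddle


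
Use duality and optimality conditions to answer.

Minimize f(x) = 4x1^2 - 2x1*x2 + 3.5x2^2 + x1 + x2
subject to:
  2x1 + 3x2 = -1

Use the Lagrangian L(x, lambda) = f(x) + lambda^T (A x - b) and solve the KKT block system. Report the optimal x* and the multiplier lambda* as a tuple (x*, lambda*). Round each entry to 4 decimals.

Form the Lagrangian:
  L(x, lambda) = (1/2) x^T Q x + c^T x + lambda^T (A x - b)
Stationarity (grad_x L = 0): Q x + c + A^T lambda = 0.
Primal feasibility: A x = b.

This gives the KKT block system:
  [ Q   A^T ] [ x     ]   [-c ]
  [ A    0  ] [ lambda ] = [ b ]

Solving the linear system:
  x*      = (-0.1855, -0.2097)
  lambda* = (0.0323)
  f(x*)   = -0.1815

x* = (-0.1855, -0.2097), lambda* = (0.0323)


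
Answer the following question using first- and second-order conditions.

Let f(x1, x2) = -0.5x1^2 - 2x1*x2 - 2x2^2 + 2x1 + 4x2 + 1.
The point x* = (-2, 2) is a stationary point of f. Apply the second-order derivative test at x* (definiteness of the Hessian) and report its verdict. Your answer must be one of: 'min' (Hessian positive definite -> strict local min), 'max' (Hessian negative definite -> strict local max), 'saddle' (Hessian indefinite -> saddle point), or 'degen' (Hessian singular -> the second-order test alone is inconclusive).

Compute the Hessian H = grad^2 f:
  H = [[-1, -2], [-2, -4]]
Verify stationarity: grad f(x*) = H x* + g = (0, 0).
Eigenvalues of H: -5, 0.
H has a zero eigenvalue (singular; negative semidefinite but not definite), so H is neither positive definite, negative definite, nor indefinite. The second-order test alone is inconclusive -> degen.
(Indeed, f is constant along the null direction of H through x*, so x* is not a strict local extremum.)

degen


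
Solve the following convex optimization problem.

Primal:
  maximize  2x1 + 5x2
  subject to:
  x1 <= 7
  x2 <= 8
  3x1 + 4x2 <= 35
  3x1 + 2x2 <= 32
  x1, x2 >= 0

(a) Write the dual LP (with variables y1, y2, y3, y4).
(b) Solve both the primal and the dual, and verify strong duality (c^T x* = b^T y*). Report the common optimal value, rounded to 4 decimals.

The standard primal-dual pair for 'max c^T x s.t. A x <= b, x >= 0' is:
  Dual:  min b^T y  s.t.  A^T y >= c,  y >= 0.

So the dual LP is:
  minimize  7y1 + 8y2 + 35y3 + 32y4
  subject to:
    y1 + 3y3 + 3y4 >= 2
    y2 + 4y3 + 2y4 >= 5
    y1, y2, y3, y4 >= 0

Solving the primal: x* = (1, 8).
  primal value c^T x* = 42.
Solving the dual: y* = (0, 2.3333, 0.6667, 0).
  dual value b^T y* = 42.
Strong duality: c^T x* = b^T y*. Confirmed.

42


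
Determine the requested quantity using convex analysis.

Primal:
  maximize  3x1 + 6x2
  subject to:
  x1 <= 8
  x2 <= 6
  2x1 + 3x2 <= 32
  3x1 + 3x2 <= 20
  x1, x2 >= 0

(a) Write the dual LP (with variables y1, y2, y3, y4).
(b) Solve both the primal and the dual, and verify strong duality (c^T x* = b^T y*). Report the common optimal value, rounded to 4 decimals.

The standard primal-dual pair for 'max c^T x s.t. A x <= b, x >= 0' is:
  Dual:  min b^T y  s.t.  A^T y >= c,  y >= 0.

So the dual LP is:
  minimize  8y1 + 6y2 + 32y3 + 20y4
  subject to:
    y1 + 2y3 + 3y4 >= 3
    y2 + 3y3 + 3y4 >= 6
    y1, y2, y3, y4 >= 0

Solving the primal: x* = (0.6667, 6).
  primal value c^T x* = 38.
Solving the dual: y* = (0, 3, 0, 1).
  dual value b^T y* = 38.
Strong duality: c^T x* = b^T y*. Confirmed.

38
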